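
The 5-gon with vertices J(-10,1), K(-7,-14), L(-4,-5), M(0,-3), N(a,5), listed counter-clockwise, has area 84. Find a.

Write out the shoelace sum; only the two edges meeting at N involve a:
2·Area = [(0·5 − a·(-3)) + (a·1 − (-10)·5)] + 138
       = 4·a + 188 = 168
⇒ a = -5.

-5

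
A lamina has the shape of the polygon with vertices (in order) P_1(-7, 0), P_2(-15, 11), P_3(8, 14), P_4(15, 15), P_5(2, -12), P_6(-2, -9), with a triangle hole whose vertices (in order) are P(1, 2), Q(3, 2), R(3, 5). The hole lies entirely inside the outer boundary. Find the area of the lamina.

Outer boundary:
Σ = (-77) + (-298) + (-90) + (-210) + (-42) + (-63) = -780
Area = |Σ|/2 = 390.
Hole:
P→Q: (1)(2) − (3)(2) = -4
Q→R: (3)(5) − (3)(2) = 9
R→P: (3)(2) − (1)(5) = 1
Σ = 6
Area = |Σ|/2 = 3.
Net area = 390 − 3 = 387.

387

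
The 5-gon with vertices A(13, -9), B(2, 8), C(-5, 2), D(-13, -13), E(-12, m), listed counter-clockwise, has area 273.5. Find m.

The doubled signed area Σ (x_i y_{i+1} − x_{i+1} y_i) is linear in m.
With m=0 it equals 209; the coefficient of m is -26 (from the two edges through E).
So -26·m + 209 = 2·273.5 = 547 ⇒ m = -13.

-13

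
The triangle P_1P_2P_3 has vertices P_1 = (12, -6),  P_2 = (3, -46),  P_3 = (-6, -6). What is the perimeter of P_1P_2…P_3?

|P_1P_2| = √((-9)² + (-40)²) = √1681 = 41
|P_2P_3| = √((-9)² + (40)²) = √1681 = 41
|P_3P_1| = √((18)² + (0)²) = √324 = 18
Perimeter = 41 + 41 + 18 = 100.

100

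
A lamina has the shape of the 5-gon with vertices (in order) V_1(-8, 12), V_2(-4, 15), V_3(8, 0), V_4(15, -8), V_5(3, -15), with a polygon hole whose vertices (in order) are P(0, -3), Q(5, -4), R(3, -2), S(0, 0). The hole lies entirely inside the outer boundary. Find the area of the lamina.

262

Outer boundary:
Apply Gauss's area formula: 2A = Σ (x_i·y_{i+1} − x_{i+1}·y_i), indices taken mod 5.
Σ = (-72) + (-120) + (-64) + (-201) + (-84) = -541
Area = |Σ|/2 = 270.5.
Hole:
Apply the shoelace formula: 2A = Σ (x_i·y_{i+1} − x_{i+1}·y_i), indices taken mod 4.
Cross-terms: 15, 2, 0, 0  ⇒  Σ = 17
Area = |Σ|/2 = 8.5.
Net area = 270.5 − 8.5 = 262.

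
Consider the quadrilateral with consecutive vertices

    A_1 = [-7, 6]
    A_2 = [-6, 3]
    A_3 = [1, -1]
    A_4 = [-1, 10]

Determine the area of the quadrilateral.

Cross-terms: 15, 3, 9, 64  ⇒  Σ = 91
Area = |Σ|/2 = 45.5.

45.5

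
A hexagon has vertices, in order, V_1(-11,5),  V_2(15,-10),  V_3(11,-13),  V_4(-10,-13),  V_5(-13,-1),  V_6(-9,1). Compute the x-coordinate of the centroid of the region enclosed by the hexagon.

Apply the surveyor's formula. First the cross-terms c_i = x_i·y_{i+1} − x_{i+1}·y_i:
  35, -85, -273, -159, -22, -34  ⇒  2A = -538, A = -269.
Then Σ (x_i + x_{i+1})·c_i = 2478, so x̄ = 2478 / (6·(-269)) = -413/269.

-413/269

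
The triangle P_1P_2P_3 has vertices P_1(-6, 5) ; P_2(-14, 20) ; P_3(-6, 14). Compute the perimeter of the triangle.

|P_1P_2| = √((-8)² + (15)²) = √289 = 17
|P_2P_3| = √((8)² + (-6)²) = √100 = 10
|P_3P_1| = √((0)² + (-9)²) = √81 = 9
Perimeter = 17 + 10 + 9 = 36.

36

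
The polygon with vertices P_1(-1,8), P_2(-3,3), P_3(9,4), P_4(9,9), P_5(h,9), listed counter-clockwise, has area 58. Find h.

The doubled signed area Σ (x_i y_{i+1} − x_{i+1} y_i) is linear in h.
With h=0 it equals 117; the coefficient of h is -1 (from the two edges through P_5).
So -1·h + 117 = 2·58 = 116 ⇒ h = 1.

1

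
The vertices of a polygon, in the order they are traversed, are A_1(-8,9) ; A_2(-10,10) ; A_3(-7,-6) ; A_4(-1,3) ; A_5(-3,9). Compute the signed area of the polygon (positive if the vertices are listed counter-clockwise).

Apply Gauss's area formula: 2A = Σ (x_i·y_{i+1} − x_{i+1}·y_i), indices taken mod 5.
Σ = (10) + (130) + (-27) + (0) + (45) = 158
Signed area = Σ/2 = 79 (positive ⇒ counter-clockwise traversal).

79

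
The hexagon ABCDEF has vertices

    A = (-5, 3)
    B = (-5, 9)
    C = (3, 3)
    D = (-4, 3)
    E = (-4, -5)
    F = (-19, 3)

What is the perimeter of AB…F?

|AB| = √((0)² + (6)²) = √36 = 6
|BC| = √((8)² + (-6)²) = √100 = 10
|CD| = √((-7)² + (0)²) = √49 = 7
|DE| = √((0)² + (-8)²) = √64 = 8
|EF| = √((-15)² + (8)²) = √289 = 17
|FA| = √((14)² + (0)²) = √196 = 14
Perimeter = 6 + 10 + 7 + 8 + 17 + 14 = 62.

62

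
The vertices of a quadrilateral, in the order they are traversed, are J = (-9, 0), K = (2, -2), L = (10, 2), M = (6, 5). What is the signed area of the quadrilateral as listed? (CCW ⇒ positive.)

62.5

Apply the surveyor's formula: 2A = Σ (x_i·y_{i+1} − x_{i+1}·y_i), indices taken mod 4.
Cross-terms: 18, 24, 38, 45  ⇒  Σ = 125
Signed area = Σ/2 = 62.5 (positive ⇒ counter-clockwise traversal).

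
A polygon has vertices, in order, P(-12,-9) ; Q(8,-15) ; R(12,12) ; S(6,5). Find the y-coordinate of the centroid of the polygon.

-1184/261

Apply the shoelace formula. First the cross-terms c_i = x_i·y_{i+1} − x_{i+1}·y_i:
  252, 276, -12, 6  ⇒  2A = 522, A = 261.
Then Σ (y_i + y_{i+1})·c_i = -7104, so ȳ = -7104 / (6·261) = -1184/261.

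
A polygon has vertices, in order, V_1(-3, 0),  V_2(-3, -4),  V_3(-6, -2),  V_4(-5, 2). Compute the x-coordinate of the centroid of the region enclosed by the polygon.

-142/33

Apply the surveyor's formula. First the cross-terms c_i = x_i·y_{i+1} − x_{i+1}·y_i:
  12, -18, -22, 6  ⇒  2A = -22, A = -11.
Then Σ (x_i + x_{i+1})·c_i = 284, so x̄ = 284 / (6·(-11)) = -142/33.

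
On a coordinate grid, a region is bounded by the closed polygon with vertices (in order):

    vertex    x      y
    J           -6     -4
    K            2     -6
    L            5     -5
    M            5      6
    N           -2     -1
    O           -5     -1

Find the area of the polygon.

Apply the surveyor's formula: 2A = Σ (x_i·y_{i+1} − x_{i+1}·y_i), indices taken mod 6.
Cross-terms: 44, 20, 55, 7, -3, 14  ⇒  Σ = 137
Area = |Σ|/2 = 68.5.

68.5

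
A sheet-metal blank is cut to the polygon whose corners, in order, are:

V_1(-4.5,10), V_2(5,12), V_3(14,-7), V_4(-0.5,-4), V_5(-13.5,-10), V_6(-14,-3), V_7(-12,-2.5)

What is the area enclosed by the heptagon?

323.625

Apply the shoelace formula: 2A = Σ (x_i·y_{i+1} − x_{i+1}·y_i), indices taken mod 7.
V_1→V_2: (-4.5)(12) − (5)(10) = -104
V_2→V_3: (5)(-7) − (14)(12) = -203
V_3→V_4: (14)(-4) − (-0.5)(-7) = -59.5
V_4→V_5: (-0.5)(-10) − (-13.5)(-4) = -49
V_5→V_6: (-13.5)(-3) − (-14)(-10) = -99.5
V_6→V_7: (-14)(-2.5) − (-12)(-3) = -1
V_7→V_1: (-12)(10) − (-4.5)(-2.5) = -131.25
Σ = -647.25
Area = |Σ|/2 = 323.625.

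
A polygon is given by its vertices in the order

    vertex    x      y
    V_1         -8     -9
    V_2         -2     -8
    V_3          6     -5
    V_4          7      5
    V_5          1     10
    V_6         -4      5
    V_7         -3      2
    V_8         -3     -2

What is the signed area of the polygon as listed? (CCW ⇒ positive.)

V_1→V_2: (-8)(-8) − (-2)(-9) = 46
V_2→V_3: (-2)(-5) − (6)(-8) = 58
V_3→V_4: (6)(5) − (7)(-5) = 65
V_4→V_5: (7)(10) − (1)(5) = 65
V_5→V_6: (1)(5) − (-4)(10) = 45
V_6→V_7: (-4)(2) − (-3)(5) = 7
V_7→V_8: (-3)(-2) − (-3)(2) = 12
V_8→V_1: (-3)(-9) − (-8)(-2) = 11
Σ = 309
Signed area = Σ/2 = 154.5 (positive ⇒ counter-clockwise traversal).

154.5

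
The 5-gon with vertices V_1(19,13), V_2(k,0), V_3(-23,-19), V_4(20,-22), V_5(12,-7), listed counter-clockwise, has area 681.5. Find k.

The doubled signed area Σ (x_i y_{i+1} − x_{i+1} y_i) is linear in k.
With k=0 it equals 1299; the coefficient of k is -32 (from the two edges through V_2).
So -32·k + 1299 = 2·681.5 = 1363 ⇒ k = -2.

-2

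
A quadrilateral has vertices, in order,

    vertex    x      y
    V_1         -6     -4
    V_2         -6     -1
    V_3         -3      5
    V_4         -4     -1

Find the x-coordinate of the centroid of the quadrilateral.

Apply the shoelace (surveyor's) formula. First the cross-terms c_i = x_i·y_{i+1} − x_{i+1}·y_i:
  -18, -33, 23, 10  ⇒  2A = -18, A = -9.
Then Σ (x_i + x_{i+1})·c_i = 252, so x̄ = 252 / (6·(-9)) = -14/3.

-14/3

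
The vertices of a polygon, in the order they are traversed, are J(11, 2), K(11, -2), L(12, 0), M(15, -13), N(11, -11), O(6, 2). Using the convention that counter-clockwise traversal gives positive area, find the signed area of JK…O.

-60

Cross-terms: -44, 24, -156, -22, 88, -10  ⇒  Σ = -120
Signed area = Σ/2 = -60 (negative ⇒ clockwise traversal).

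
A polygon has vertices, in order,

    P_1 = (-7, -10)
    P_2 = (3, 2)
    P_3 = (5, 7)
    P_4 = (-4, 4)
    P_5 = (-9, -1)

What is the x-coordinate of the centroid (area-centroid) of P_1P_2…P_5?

Apply the shoelace formula. First the cross-terms c_i = x_i·y_{i+1} − x_{i+1}·y_i:
  16, 11, 48, 40, 83  ⇒  2A = 198, A = 99.
Then Σ (x_i + x_{i+1})·c_i = -1776, so x̄ = -1776 / (6·99) = -296/99.

-296/99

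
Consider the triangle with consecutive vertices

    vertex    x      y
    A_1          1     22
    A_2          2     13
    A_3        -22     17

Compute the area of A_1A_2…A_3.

106

Apply Gauss's area formula: 2A = Σ (x_i·y_{i+1} − x_{i+1}·y_i), indices taken mod 3.
A_1→A_2: (1)(13) − (2)(22) = -31
A_2→A_3: (2)(17) − (-22)(13) = 320
A_3→A_1: (-22)(22) − (1)(17) = -501
Σ = -212
Area = |Σ|/2 = 106.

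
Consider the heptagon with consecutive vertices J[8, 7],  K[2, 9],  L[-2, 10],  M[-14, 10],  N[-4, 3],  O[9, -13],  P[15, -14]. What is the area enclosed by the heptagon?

262.5

Apply the shoelace (surveyor's) formula: 2A = Σ (x_i·y_{i+1} − x_{i+1}·y_i), indices taken mod 7.
Cross-terms: 58, 38, 120, -2, 25, 69, 217  ⇒  Σ = 525
Area = |Σ|/2 = 262.5.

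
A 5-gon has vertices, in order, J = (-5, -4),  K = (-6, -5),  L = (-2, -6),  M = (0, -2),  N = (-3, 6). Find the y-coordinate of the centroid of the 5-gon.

-89/67

Apply the shoelace formula. First the cross-terms c_i = x_i·y_{i+1} − x_{i+1}·y_i:
  1, 26, 4, -6, 42  ⇒  2A = 67, A = 33.5.
Then Σ (y_i + y_{i+1})·c_i = -267, so ȳ = -267 / (6·33.5) = -89/67.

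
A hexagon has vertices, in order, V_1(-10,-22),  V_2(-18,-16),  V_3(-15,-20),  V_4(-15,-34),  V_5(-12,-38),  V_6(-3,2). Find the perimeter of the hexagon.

|V_1V_2| = √((-8)² + (6)²) = √100 = 10
|V_2V_3| = √((3)² + (-4)²) = √25 = 5
|V_3V_4| = √((0)² + (-14)²) = √196 = 14
|V_4V_5| = √((3)² + (-4)²) = √25 = 5
|V_5V_6| = √((9)² + (40)²) = √1681 = 41
|V_6V_1| = √((-7)² + (-24)²) = √625 = 25
Perimeter = 10 + 5 + 14 + 5 + 41 + 25 = 100.

100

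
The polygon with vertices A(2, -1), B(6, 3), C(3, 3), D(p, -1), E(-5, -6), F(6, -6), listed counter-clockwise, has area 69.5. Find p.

-6

The doubled signed area Σ (x_i y_{i+1} − x_{i+1} y_i) is linear in p.
With p=0 it equals 85; the coefficient of p is -9 (from the two edges through D).
So -9·p + 85 = 2·69.5 = 139 ⇒ p = -6.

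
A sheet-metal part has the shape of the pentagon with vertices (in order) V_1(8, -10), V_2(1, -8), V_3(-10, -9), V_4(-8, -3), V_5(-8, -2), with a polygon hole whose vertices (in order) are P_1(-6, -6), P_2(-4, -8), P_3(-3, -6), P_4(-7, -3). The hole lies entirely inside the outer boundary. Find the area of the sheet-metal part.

41

Outer boundary:
Σ = (-54) + (-89) + (-42) + (-8) + (96) = -97
Area = |Σ|/2 = 48.5.
Hole:
Cross-terms: 24, 0, -33, 24  ⇒  Σ = 15
Area = |Σ|/2 = 7.5.
Net area = 48.5 − 7.5 = 41.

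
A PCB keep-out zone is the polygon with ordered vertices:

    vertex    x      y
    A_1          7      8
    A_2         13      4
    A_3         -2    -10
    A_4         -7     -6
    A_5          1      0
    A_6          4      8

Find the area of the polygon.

133

Apply the shoelace (surveyor's) formula: 2A = Σ (x_i·y_{i+1} − x_{i+1}·y_i), indices taken mod 6.
Σ = (-76) + (-122) + (-58) + (6) + (8) + (-24) = -266
Area = |Σ|/2 = 133.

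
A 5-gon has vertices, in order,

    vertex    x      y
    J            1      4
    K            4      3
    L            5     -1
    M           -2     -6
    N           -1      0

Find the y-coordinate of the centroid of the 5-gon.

-115/222

Apply the shoelace formula. First the cross-terms c_i = x_i·y_{i+1} − x_{i+1}·y_i:
  -13, -19, -32, -6, -4  ⇒  2A = -74, A = -37.
Then Σ (y_i + y_{i+1})·c_i = 115, so ȳ = 115 / (6·(-37)) = -115/222.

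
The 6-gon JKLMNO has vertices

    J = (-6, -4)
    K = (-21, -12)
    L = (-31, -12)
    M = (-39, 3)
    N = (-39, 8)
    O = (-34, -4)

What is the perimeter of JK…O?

90

|JK| = √((-15)² + (-8)²) = √289 = 17
|KL| = √((-10)² + (0)²) = √100 = 10
|LM| = √((-8)² + (15)²) = √289 = 17
|MN| = √((0)² + (5)²) = √25 = 5
|NO| = √((5)² + (-12)²) = √169 = 13
|OJ| = √((28)² + (0)²) = √784 = 28
Perimeter = 17 + 10 + 17 + 5 + 13 + 28 = 90.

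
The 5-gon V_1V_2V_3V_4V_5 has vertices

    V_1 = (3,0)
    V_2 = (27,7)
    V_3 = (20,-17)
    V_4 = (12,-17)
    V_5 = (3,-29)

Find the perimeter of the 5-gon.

102

|V_1V_2| = √((24)² + (7)²) = √625 = 25
|V_2V_3| = √((-7)² + (-24)²) = √625 = 25
|V_3V_4| = √((-8)² + (0)²) = √64 = 8
|V_4V_5| = √((-9)² + (-12)²) = √225 = 15
|V_5V_1| = √((0)² + (29)²) = √841 = 29
Perimeter = 25 + 25 + 8 + 15 + 29 = 102.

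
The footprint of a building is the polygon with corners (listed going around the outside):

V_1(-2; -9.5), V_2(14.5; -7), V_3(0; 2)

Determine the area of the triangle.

Apply the surveyor's formula: 2A = Σ (x_i·y_{i+1} − x_{i+1}·y_i), indices taken mod 3.
Σ = (151.75) + (29) + (4) = 184.75
Area = |Σ|/2 = 92.375.

92.375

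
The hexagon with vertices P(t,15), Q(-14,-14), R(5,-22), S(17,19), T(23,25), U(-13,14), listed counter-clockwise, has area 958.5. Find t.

-15

Write out the shoelace sum; only the two edges meeting at P involve t:
2·Area = [((-13)·15 − t·14) + (t·(-14) − (-14)·15)] + 1482
       = -28·t + 1497 = 1917
⇒ t = -15.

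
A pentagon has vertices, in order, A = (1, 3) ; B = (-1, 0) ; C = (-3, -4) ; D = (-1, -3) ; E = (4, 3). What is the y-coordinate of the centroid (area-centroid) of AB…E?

Apply the shoelace (surveyor's) formula. First the cross-terms c_i = x_i·y_{i+1} − x_{i+1}·y_i:
  3, 4, 5, 9, 9  ⇒  2A = 30, A = 15.
Then Σ (y_i + y_{i+1})·c_i = 12, so ȳ = 12 / (6·15) = 2/15.

2/15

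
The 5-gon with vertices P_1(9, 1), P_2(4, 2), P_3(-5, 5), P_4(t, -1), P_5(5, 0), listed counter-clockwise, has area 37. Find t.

The doubled signed area Σ (x_i y_{i+1} − x_{i+1} y_i) is linear in t.
With t=0 it equals 59; the coefficient of t is -5 (from the two edges through P_4).
So -5·t + 59 = 2·37 = 74 ⇒ t = -3.

-3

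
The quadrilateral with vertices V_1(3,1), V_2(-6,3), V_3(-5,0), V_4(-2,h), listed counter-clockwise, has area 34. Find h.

-5

The doubled signed area Σ (x_i y_{i+1} − x_{i+1} y_i) is linear in h.
With h=0 it equals 28; the coefficient of h is -8 (from the two edges through V_4).
So -8·h + 28 = 2·34 = 68 ⇒ h = -5.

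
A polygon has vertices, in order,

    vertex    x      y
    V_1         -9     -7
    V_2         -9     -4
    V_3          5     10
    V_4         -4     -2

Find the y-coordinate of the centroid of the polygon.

-3/19

Apply the shoelace formula. First the cross-terms c_i = x_i·y_{i+1} − x_{i+1}·y_i:
  -27, -70, 30, 10  ⇒  2A = -57, A = -28.5.
Then Σ (y_i + y_{i+1})·c_i = 27, so ȳ = 27 / (6·(-28.5)) = -3/19.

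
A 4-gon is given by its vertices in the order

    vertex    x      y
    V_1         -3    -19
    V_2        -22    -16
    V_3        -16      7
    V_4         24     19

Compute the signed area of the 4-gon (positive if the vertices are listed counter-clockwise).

Apply the shoelace formula: 2A = Σ (x_i·y_{i+1} − x_{i+1}·y_i), indices taken mod 4.
Σ = (-370) + (-410) + (-472) + (-399) = -1651
Signed area = Σ/2 = -825.5 (negative ⇒ clockwise traversal).

-825.5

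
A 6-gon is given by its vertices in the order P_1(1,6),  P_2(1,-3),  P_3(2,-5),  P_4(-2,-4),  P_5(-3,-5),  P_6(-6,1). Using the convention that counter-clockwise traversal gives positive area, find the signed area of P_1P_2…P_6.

-49

Apply Gauss's area formula: 2A = Σ (x_i·y_{i+1} − x_{i+1}·y_i), indices taken mod 6.
Cross-terms: -9, 1, -18, -2, -33, -37  ⇒  Σ = -98
Signed area = Σ/2 = -49 (negative ⇒ clockwise traversal).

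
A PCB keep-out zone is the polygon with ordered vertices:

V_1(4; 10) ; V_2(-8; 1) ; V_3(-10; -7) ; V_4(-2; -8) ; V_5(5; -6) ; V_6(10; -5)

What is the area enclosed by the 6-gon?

Cross-terms: 84, 66, 66, 52, 35, 120  ⇒  Σ = 423
Area = |Σ|/2 = 211.5.

211.5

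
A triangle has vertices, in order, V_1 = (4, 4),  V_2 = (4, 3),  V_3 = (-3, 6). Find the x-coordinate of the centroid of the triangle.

Apply the shoelace (surveyor's) formula. First the cross-terms c_i = x_i·y_{i+1} − x_{i+1}·y_i:
  -4, 33, -36  ⇒  2A = -7, A = -3.5.
Then Σ (x_i + x_{i+1})·c_i = -35, so x̄ = -35 / (6·(-3.5)) = 5/3.

5/3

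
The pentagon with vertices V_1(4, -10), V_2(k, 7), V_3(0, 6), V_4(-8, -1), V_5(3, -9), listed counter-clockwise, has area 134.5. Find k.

7

Write out the shoelace sum; only the two edges meeting at V_2 involve k:
2·Area = [(4·7 − k·(-10)) + (k·6 − 0·7)] + 129
       = 16·k + 157 = 269
⇒ k = 7.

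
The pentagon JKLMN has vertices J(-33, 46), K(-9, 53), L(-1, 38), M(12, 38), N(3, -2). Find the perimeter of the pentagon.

|JK| = √((24)² + (7)²) = √625 = 25
|KL| = √((8)² + (-15)²) = √289 = 17
|LM| = √((13)² + (0)²) = √169 = 13
|MN| = √((-9)² + (-40)²) = √1681 = 41
|NJ| = √((-36)² + (48)²) = √3600 = 60
Perimeter = 25 + 17 + 13 + 41 + 60 = 156.

156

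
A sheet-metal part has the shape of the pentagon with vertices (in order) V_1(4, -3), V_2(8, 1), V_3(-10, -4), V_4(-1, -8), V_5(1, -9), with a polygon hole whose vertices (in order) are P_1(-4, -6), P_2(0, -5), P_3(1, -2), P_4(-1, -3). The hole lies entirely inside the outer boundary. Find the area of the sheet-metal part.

59

Outer boundary:
Σ = (28) + (-22) + (76) + (17) + (33) = 132
Area = |Σ|/2 = 66.
Hole:
Apply the surveyor's formula: 2A = Σ (x_i·y_{i+1} − x_{i+1}·y_i), indices taken mod 4.
Cross-terms: 20, 5, -5, -6  ⇒  Σ = 14
Area = |Σ|/2 = 7.
Net area = 66 − 7 = 59.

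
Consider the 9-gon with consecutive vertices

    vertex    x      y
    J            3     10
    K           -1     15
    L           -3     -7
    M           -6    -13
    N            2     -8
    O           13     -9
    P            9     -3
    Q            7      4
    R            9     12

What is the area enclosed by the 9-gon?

232.5

Σ = (55) + (52) + (-3) + (74) + (86) + (42) + (57) + (48) + (54) = 465
Area = |Σ|/2 = 232.5.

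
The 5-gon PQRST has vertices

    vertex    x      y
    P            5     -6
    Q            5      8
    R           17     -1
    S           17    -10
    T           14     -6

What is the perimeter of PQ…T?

52

|PQ| = √((0)² + (14)²) = √196 = 14
|QR| = √((12)² + (-9)²) = √225 = 15
|RS| = √((0)² + (-9)²) = √81 = 9
|ST| = √((-3)² + (4)²) = √25 = 5
|TP| = √((-9)² + (0)²) = √81 = 9
Perimeter = 14 + 15 + 9 + 5 + 9 = 52.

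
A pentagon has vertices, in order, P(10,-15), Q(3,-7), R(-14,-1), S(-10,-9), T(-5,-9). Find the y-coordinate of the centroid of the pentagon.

-7.62

Apply the shoelace formula. First the cross-terms c_i = x_i·y_{i+1} − x_{i+1}·y_i:
  -25, -101, 116, 45, 165  ⇒  2A = 200, A = 100.
Then Σ (y_i + y_{i+1})·c_i = -4572, so ȳ = -4572 / (6·100) = -7.62.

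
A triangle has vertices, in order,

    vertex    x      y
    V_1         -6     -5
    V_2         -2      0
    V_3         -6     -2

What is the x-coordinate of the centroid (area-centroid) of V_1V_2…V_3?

Apply the shoelace (surveyor's) formula. First the cross-terms c_i = x_i·y_{i+1} − x_{i+1}·y_i:
  -10, 4, 18  ⇒  2A = 12, A = 6.
Then Σ (x_i + x_{i+1})·c_i = -168, so x̄ = -168 / (6·6) = -14/3.

-14/3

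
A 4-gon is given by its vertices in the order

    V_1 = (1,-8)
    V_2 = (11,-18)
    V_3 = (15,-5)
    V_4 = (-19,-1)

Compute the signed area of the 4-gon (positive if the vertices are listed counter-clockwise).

164

Apply the shoelace (surveyor's) formula: 2A = Σ (x_i·y_{i+1} − x_{i+1}·y_i), indices taken mod 4.
Σ = (70) + (215) + (-110) + (153) = 328
Signed area = Σ/2 = 164 (positive ⇒ counter-clockwise traversal).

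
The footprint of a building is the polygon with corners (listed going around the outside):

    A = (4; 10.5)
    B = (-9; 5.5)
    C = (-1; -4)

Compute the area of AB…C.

Apply Gauss's area formula: 2A = Σ (x_i·y_{i+1} − x_{i+1}·y_i), indices taken mod 3.
Σ = (116.5) + (41.5) + (5.5) = 163.5
Area = |Σ|/2 = 81.75.

81.75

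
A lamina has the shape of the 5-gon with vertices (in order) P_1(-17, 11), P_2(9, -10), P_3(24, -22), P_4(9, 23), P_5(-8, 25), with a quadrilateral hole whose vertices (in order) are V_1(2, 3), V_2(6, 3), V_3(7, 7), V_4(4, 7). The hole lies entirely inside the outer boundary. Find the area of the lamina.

Outer boundary:
Apply the shoelace formula: 2A = Σ (x_i·y_{i+1} − x_{i+1}·y_i), indices taken mod 5.
Σ = (71) + (42) + (750) + (409) + (337) = 1609
Area = |Σ|/2 = 804.5.
Hole:
Apply Gauss's area formula: 2A = Σ (x_i·y_{i+1} − x_{i+1}·y_i), indices taken mod 4.
Cross-terms: -12, 21, 21, -2  ⇒  Σ = 28
Area = |Σ|/2 = 14.
Net area = 804.5 − 14 = 790.5.

790.5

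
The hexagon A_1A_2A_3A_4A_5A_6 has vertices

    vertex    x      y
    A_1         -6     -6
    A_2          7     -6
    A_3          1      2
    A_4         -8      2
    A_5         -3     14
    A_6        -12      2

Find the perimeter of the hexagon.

70

|A_1A_2| = √((13)² + (0)²) = √169 = 13
|A_2A_3| = √((-6)² + (8)²) = √100 = 10
|A_3A_4| = √((-9)² + (0)²) = √81 = 9
|A_4A_5| = √((5)² + (12)²) = √169 = 13
|A_5A_6| = √((-9)² + (-12)²) = √225 = 15
|A_6A_1| = √((6)² + (-8)²) = √100 = 10
Perimeter = 13 + 10 + 9 + 13 + 15 + 10 = 70.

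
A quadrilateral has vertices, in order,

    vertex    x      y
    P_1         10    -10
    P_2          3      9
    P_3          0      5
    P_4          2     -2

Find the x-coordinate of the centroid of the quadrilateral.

Apply the shoelace formula. First the cross-terms c_i = x_i·y_{i+1} − x_{i+1}·y_i:
  120, 15, -10, 0  ⇒  2A = 125, A = 62.5.
Then Σ (x_i + x_{i+1})·c_i = 1585, so x̄ = 1585 / (6·62.5) = 317/75.

317/75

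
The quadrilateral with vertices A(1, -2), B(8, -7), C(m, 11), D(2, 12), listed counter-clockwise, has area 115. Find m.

The doubled signed area Σ (x_i y_{i+1} − x_{i+1} y_i) is linear in m.
With m=0 it equals 59; the coefficient of m is 19 (from the two edges through C).
So 19·m + 59 = 2·115 = 230 ⇒ m = 9.

9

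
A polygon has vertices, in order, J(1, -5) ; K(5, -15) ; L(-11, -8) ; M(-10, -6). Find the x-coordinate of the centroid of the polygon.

Apply the shoelace (surveyor's) formula. First the cross-terms c_i = x_i·y_{i+1} − x_{i+1}·y_i:
  10, -205, -14, 56  ⇒  2A = -153, A = -76.5.
Then Σ (x_i + x_{i+1})·c_i = 1080, so x̄ = 1080 / (6·(-76.5)) = -40/17.

-40/17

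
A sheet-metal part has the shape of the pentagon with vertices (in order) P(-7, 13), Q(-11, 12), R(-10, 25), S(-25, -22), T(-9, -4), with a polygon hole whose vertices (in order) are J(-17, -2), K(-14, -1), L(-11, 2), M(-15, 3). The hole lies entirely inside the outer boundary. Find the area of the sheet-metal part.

239

Outer boundary:
Apply Gauss's area formula: 2A = Σ (x_i·y_{i+1} − x_{i+1}·y_i), indices taken mod 5.
Σ = (59) + (-155) + (845) + (-98) + (-145) = 506
Area = |Σ|/2 = 253.
Hole:
Apply the surveyor's formula: 2A = Σ (x_i·y_{i+1} − x_{i+1}·y_i), indices taken mod 4.
Σ = (-11) + (-39) + (-3) + (81) = 28
Area = |Σ|/2 = 14.
Net area = 253 − 14 = 239.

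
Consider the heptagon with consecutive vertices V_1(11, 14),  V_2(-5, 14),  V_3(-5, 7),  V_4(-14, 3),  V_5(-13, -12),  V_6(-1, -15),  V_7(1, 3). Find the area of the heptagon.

Apply Gauss's area formula: 2A = Σ (x_i·y_{i+1} − x_{i+1}·y_i), indices taken mod 7.
Σ = (224) + (35) + (83) + (207) + (183) + (12) + (-19) = 725
Area = |Σ|/2 = 362.5.

362.5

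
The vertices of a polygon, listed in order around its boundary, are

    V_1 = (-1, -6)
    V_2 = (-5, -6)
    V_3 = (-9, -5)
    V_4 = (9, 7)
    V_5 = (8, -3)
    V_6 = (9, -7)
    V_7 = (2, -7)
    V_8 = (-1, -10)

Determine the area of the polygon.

Σ = (-24) + (-29) + (-18) + (-83) + (-29) + (-49) + (-27) + (-4) = -263
Area = |Σ|/2 = 131.5.

131.5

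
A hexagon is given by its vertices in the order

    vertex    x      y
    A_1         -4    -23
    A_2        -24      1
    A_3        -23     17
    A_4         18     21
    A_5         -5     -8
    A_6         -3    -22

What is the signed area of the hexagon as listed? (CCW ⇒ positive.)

-851

A_1→A_2: (-4)(1) − (-24)(-23) = -556
A_2→A_3: (-24)(17) − (-23)(1) = -385
A_3→A_4: (-23)(21) − (18)(17) = -789
A_4→A_5: (18)(-8) − (-5)(21) = -39
A_5→A_6: (-5)(-22) − (-3)(-8) = 86
A_6→A_1: (-3)(-23) − (-4)(-22) = -19
Σ = -1702
Signed area = Σ/2 = -851 (negative ⇒ clockwise traversal).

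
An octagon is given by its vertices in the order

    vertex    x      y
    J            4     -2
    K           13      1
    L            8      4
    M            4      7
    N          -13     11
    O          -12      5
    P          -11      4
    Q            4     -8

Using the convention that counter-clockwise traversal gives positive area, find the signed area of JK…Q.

209.5

Σ = (30) + (44) + (40) + (135) + (67) + (7) + (72) + (24) = 419
Signed area = Σ/2 = 209.5 (positive ⇒ counter-clockwise traversal).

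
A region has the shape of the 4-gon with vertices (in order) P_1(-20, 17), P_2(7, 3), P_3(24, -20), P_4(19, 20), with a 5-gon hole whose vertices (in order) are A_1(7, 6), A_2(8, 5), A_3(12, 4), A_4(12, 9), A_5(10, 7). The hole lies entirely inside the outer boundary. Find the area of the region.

584

Outer boundary:
Apply the shoelace (surveyor's) formula: 2A = Σ (x_i·y_{i+1} − x_{i+1}·y_i), indices taken mod 4.
P_1→P_2: (-20)(3) − (7)(17) = -179
P_2→P_3: (7)(-20) − (24)(3) = -212
P_3→P_4: (24)(20) − (19)(-20) = 860
P_4→P_1: (19)(17) − (-20)(20) = 723
Σ = 1192
Area = |Σ|/2 = 596.
Hole:
Apply the surveyor's formula: 2A = Σ (x_i·y_{i+1} − x_{i+1}·y_i), indices taken mod 5.
A_1→A_2: (7)(5) − (8)(6) = -13
A_2→A_3: (8)(4) − (12)(5) = -28
A_3→A_4: (12)(9) − (12)(4) = 60
A_4→A_5: (12)(7) − (10)(9) = -6
A_5→A_1: (10)(6) − (7)(7) = 11
Σ = 24
Area = |Σ|/2 = 12.
Net area = 596 − 12 = 584.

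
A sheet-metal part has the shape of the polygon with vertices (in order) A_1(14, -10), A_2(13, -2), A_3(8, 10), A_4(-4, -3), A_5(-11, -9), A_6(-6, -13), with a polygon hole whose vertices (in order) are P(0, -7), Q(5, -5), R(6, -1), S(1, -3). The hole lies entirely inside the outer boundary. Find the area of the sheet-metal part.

Outer boundary:
A_1→A_2: (14)(-2) − (13)(-10) = 102
A_2→A_3: (13)(10) − (8)(-2) = 146
A_3→A_4: (8)(-3) − (-4)(10) = 16
A_4→A_5: (-4)(-9) − (-11)(-3) = 3
A_5→A_6: (-11)(-13) − (-6)(-9) = 89
A_6→A_1: (-6)(-10) − (14)(-13) = 242
Σ = 598
Area = |Σ|/2 = 299.
Hole:
Σ = (35) + (25) + (-17) + (-7) = 36
Area = |Σ|/2 = 18.
Net area = 299 − 18 = 281.

281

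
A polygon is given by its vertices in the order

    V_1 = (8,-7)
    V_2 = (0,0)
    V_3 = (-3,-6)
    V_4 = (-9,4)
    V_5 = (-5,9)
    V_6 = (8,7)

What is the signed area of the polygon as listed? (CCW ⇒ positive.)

Apply the shoelace formula: 2A = Σ (x_i·y_{i+1} − x_{i+1}·y_i), indices taken mod 6.
Σ = (0) + (0) + (-66) + (-61) + (-107) + (-112) = -346
Signed area = Σ/2 = -173 (negative ⇒ clockwise traversal).

-173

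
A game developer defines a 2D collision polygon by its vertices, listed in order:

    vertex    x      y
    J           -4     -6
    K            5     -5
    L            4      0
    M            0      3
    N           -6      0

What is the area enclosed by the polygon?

68

Apply the shoelace formula: 2A = Σ (x_i·y_{i+1} − x_{i+1}·y_i), indices taken mod 5.
J→K: (-4)(-5) − (5)(-6) = 50
K→L: (5)(0) − (4)(-5) = 20
L→M: (4)(3) − (0)(0) = 12
M→N: (0)(0) − (-6)(3) = 18
N→J: (-6)(-6) − (-4)(0) = 36
Σ = 136
Area = |Σ|/2 = 68.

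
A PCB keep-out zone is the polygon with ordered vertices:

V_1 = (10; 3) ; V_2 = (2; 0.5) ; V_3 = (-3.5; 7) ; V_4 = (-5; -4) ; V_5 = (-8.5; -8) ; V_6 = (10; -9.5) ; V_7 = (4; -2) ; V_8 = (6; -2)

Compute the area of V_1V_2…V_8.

145.25

Cross-terms: -1, 15.75, 49, 6, 160.75, 18, 4, 38  ⇒  Σ = 290.5
Area = |Σ|/2 = 145.25.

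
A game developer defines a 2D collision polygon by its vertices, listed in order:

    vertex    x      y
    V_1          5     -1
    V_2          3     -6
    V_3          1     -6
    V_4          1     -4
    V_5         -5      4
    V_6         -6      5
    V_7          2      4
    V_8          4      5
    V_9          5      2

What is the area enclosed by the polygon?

63

Σ = (-27) + (-12) + (2) + (-16) + (-1) + (-34) + (-6) + (-17) + (-15) = -126
Area = |Σ|/2 = 63.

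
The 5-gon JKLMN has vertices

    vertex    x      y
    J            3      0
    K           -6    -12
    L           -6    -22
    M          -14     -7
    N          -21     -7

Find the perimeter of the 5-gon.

74

|JK| = √((-9)² + (-12)²) = √225 = 15
|KL| = √((0)² + (-10)²) = √100 = 10
|LM| = √((-8)² + (15)²) = √289 = 17
|MN| = √((-7)² + (0)²) = √49 = 7
|NJ| = √((24)² + (7)²) = √625 = 25
Perimeter = 15 + 10 + 17 + 7 + 25 = 74.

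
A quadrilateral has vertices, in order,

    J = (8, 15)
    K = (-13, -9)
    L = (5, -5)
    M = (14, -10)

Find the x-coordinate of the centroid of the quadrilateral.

585/181

Apply the surveyor's formula. First the cross-terms c_i = x_i·y_{i+1} − x_{i+1}·y_i:
  123, 110, 20, 290  ⇒  2A = 543, A = 271.5.
Then Σ (x_i + x_{i+1})·c_i = 5265, so x̄ = 5265 / (6·271.5) = 585/181.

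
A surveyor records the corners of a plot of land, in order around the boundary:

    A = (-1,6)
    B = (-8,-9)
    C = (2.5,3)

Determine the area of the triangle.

Σ = (57) + (-1.5) + (18) = 73.5
Area = |Σ|/2 = 36.75.

36.75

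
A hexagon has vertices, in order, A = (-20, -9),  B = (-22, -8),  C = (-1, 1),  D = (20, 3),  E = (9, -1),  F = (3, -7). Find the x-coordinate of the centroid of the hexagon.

Apply the shoelace (surveyor's) formula. First the cross-terms c_i = x_i·y_{i+1} − x_{i+1}·y_i:
  -38, -30, -23, -47, -60, -167  ⇒  2A = -365, A = -182.5.
Then Σ (x_i + x_{i+1})·c_i = 2605, so x̄ = 2605 / (6·(-182.5)) = -521/219.

-521/219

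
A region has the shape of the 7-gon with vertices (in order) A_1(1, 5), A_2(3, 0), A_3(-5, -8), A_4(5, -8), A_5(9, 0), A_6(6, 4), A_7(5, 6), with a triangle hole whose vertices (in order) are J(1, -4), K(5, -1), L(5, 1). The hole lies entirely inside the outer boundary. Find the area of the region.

Outer boundary:
Apply the shoelace (surveyor's) formula: 2A = Σ (x_i·y_{i+1} − x_{i+1}·y_i), indices taken mod 7.
Σ = (-15) + (-24) + (80) + (72) + (36) + (16) + (19) = 184
Area = |Σ|/2 = 92.
Hole:
Apply the shoelace formula: 2A = Σ (x_i·y_{i+1} − x_{i+1}·y_i), indices taken mod 3.
J→K: (1)(-1) − (5)(-4) = 19
K→L: (5)(1) − (5)(-1) = 10
L→J: (5)(-4) − (1)(1) = -21
Σ = 8
Area = |Σ|/2 = 4.
Net area = 92 − 4 = 88.

88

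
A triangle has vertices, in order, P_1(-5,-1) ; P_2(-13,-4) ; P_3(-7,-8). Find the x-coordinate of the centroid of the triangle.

-25/3

Apply the surveyor's formula. First the cross-terms c_i = x_i·y_{i+1} − x_{i+1}·y_i:
  7, 76, -33  ⇒  2A = 50, A = 25.
Then Σ (x_i + x_{i+1})·c_i = -1250, so x̄ = -1250 / (6·25) = -25/3.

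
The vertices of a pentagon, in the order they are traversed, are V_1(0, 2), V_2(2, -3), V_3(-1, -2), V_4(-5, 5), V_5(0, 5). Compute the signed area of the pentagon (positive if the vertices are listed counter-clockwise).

-25.5

Apply the shoelace (surveyor's) formula: 2A = Σ (x_i·y_{i+1} − x_{i+1}·y_i), indices taken mod 5.
V_1→V_2: (0)(-3) − (2)(2) = -4
V_2→V_3: (2)(-2) − (-1)(-3) = -7
V_3→V_4: (-1)(5) − (-5)(-2) = -15
V_4→V_5: (-5)(5) − (0)(5) = -25
V_5→V_1: (0)(2) − (0)(5) = 0
Σ = -51
Signed area = Σ/2 = -25.5 (negative ⇒ clockwise traversal).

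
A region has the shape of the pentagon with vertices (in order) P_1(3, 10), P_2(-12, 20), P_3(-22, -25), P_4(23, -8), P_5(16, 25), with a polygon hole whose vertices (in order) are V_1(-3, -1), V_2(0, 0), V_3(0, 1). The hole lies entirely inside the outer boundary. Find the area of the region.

1228

Outer boundary:
P_1→P_2: (3)(20) − (-12)(10) = 180
P_2→P_3: (-12)(-25) − (-22)(20) = 740
P_3→P_4: (-22)(-8) − (23)(-25) = 751
P_4→P_5: (23)(25) − (16)(-8) = 703
P_5→P_1: (16)(10) − (3)(25) = 85
Σ = 2459
Area = |Σ|/2 = 1229.5.
Hole:
Apply Gauss's area formula: 2A = Σ (x_i·y_{i+1} − x_{i+1}·y_i), indices taken mod 3.
Σ = (0) + (0) + (3) = 3
Area = |Σ|/2 = 1.5.
Net area = 1229.5 − 1.5 = 1228.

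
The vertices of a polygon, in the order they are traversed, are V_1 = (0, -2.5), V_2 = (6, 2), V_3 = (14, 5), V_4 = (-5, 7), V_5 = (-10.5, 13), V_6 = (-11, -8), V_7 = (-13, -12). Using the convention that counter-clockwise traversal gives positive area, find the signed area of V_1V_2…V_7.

Apply the shoelace formula: 2A = Σ (x_i·y_{i+1} − x_{i+1}·y_i), indices taken mod 7.
Cross-terms: 15, 2, 123, 8.5, 227, 28, 32.5  ⇒  Σ = 436
Signed area = Σ/2 = 218 (positive ⇒ counter-clockwise traversal).

218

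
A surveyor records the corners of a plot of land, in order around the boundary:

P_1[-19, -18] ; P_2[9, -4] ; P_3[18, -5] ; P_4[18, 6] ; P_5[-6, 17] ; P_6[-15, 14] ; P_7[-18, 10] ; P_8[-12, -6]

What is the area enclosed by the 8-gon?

704

P_1→P_2: (-19)(-4) − (9)(-18) = 238
P_2→P_3: (9)(-5) − (18)(-4) = 27
P_3→P_4: (18)(6) − (18)(-5) = 198
P_4→P_5: (18)(17) − (-6)(6) = 342
P_5→P_6: (-6)(14) − (-15)(17) = 171
P_6→P_7: (-15)(10) − (-18)(14) = 102
P_7→P_8: (-18)(-6) − (-12)(10) = 228
P_8→P_1: (-12)(-18) − (-19)(-6) = 102
Σ = 1408
Area = |Σ|/2 = 704.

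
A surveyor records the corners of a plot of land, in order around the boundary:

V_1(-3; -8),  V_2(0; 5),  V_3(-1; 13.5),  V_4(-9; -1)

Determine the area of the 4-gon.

Apply Gauss's area formula: 2A = Σ (x_i·y_{i+1} − x_{i+1}·y_i), indices taken mod 4.
V_1→V_2: (-3)(5) − (0)(-8) = -15
V_2→V_3: (0)(13.5) − (-1)(5) = 5
V_3→V_4: (-1)(-1) − (-9)(13.5) = 122.5
V_4→V_1: (-9)(-8) − (-3)(-1) = 69
Σ = 181.5
Area = |Σ|/2 = 90.75.

90.75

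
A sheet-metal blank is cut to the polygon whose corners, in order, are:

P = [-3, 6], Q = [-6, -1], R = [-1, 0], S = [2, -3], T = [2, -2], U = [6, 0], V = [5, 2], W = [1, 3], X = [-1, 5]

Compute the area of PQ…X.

Apply the shoelace formula: 2A = Σ (x_i·y_{i+1} − x_{i+1}·y_i), indices taken mod 9.
Σ = (39) + (-1) + (3) + (2) + (12) + (12) + (13) + (8) + (9) = 97
Area = |Σ|/2 = 48.5.

48.5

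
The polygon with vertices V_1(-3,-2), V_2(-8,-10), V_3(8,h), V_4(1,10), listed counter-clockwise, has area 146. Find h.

-10

Write out the shoelace sum; only the two edges meeting at V_3 involve h:
2·Area = [((-8)·h − 8·(-10)) + (8·10 − 1·h)] + 42
       = -9·h + 202 = 292
⇒ h = -10.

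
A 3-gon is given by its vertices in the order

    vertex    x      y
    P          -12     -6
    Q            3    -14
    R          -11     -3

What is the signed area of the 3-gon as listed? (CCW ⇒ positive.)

Σ = (186) + (-163) + (30) = 53
Signed area = Σ/2 = 26.5 (positive ⇒ counter-clockwise traversal).

26.5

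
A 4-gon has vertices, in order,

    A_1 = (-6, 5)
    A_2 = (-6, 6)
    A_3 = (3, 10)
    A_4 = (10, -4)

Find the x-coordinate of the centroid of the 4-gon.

Apply the shoelace formula. First the cross-terms c_i = x_i·y_{i+1} − x_{i+1}·y_i:
  -6, -78, -112, 26  ⇒  2A = -170, A = -85.
Then Σ (x_i + x_{i+1})·c_i = -1046, so x̄ = -1046 / (6·(-85)) = 523/255.

523/255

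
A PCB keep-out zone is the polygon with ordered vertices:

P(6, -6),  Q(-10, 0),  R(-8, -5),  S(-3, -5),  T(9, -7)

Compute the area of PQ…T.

34.5

P→Q: (6)(0) − (-10)(-6) = -60
Q→R: (-10)(-5) − (-8)(0) = 50
R→S: (-8)(-5) − (-3)(-5) = 25
S→T: (-3)(-7) − (9)(-5) = 66
T→P: (9)(-6) − (6)(-7) = -12
Σ = 69
Area = |Σ|/2 = 34.5.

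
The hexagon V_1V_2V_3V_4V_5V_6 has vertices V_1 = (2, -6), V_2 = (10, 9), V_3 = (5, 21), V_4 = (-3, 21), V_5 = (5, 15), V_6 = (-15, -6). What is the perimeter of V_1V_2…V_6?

|V_1V_2| = √((8)² + (15)²) = √289 = 17
|V_2V_3| = √((-5)² + (12)²) = √169 = 13
|V_3V_4| = √((-8)² + (0)²) = √64 = 8
|V_4V_5| = √((8)² + (-6)²) = √100 = 10
|V_5V_6| = √((-20)² + (-21)²) = √841 = 29
|V_6V_1| = √((17)² + (0)²) = √289 = 17
Perimeter = 17 + 13 + 8 + 10 + 29 + 17 = 94.

94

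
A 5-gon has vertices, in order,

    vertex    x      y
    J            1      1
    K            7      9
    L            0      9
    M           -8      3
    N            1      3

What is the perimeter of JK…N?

38

|JK| = √((6)² + (8)²) = √100 = 10
|KL| = √((-7)² + (0)²) = √49 = 7
|LM| = √((-8)² + (-6)²) = √100 = 10
|MN| = √((9)² + (0)²) = √81 = 9
|NJ| = √((0)² + (-2)²) = √4 = 2
Perimeter = 10 + 7 + 10 + 9 + 2 = 38.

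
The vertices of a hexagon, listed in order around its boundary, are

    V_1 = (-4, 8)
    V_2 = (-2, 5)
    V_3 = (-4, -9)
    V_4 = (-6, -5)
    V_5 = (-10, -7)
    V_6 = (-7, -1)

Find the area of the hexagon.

53.5

Apply the shoelace formula: 2A = Σ (x_i·y_{i+1} − x_{i+1}·y_i), indices taken mod 6.
Σ = (-4) + (38) + (-34) + (-8) + (-39) + (-60) = -107
Area = |Σ|/2 = 53.5.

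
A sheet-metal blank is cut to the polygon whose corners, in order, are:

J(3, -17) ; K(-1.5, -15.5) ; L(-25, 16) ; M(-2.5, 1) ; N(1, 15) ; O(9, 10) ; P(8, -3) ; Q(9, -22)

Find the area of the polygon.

Σ = (-72) + (-411.5) + (15) + (-38.5) + (-125) + (-107) + (-149) + (-87) = -975
Area = |Σ|/2 = 487.5.

487.5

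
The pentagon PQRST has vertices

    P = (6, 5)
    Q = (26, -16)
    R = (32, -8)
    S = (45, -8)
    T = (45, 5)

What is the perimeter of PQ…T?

104

|PQ| = √((20)² + (-21)²) = √841 = 29
|QR| = √((6)² + (8)²) = √100 = 10
|RS| = √((13)² + (0)²) = √169 = 13
|ST| = √((0)² + (13)²) = √169 = 13
|TP| = √((-39)² + (0)²) = √1521 = 39
Perimeter = 29 + 10 + 13 + 13 + 39 = 104.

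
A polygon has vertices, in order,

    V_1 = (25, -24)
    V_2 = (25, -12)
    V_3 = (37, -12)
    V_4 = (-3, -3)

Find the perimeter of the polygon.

100

|V_1V_2| = √((0)² + (12)²) = √144 = 12
|V_2V_3| = √((12)² + (0)²) = √144 = 12
|V_3V_4| = √((-40)² + (9)²) = √1681 = 41
|V_4V_1| = √((28)² + (-21)²) = √1225 = 35
Perimeter = 12 + 12 + 41 + 35 = 100.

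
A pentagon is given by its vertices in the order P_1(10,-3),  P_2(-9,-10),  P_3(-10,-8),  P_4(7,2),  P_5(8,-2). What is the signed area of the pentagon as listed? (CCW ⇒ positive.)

-76.5

Apply Gauss's area formula: 2A = Σ (x_i·y_{i+1} − x_{i+1}·y_i), indices taken mod 5.
Σ = (-127) + (-28) + (36) + (-30) + (-4) = -153
Signed area = Σ/2 = -76.5 (negative ⇒ clockwise traversal).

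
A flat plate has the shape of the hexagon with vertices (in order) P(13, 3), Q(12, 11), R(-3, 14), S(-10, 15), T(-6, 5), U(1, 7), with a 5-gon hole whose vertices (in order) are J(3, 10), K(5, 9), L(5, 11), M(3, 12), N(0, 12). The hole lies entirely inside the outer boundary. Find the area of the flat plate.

Outer boundary:
Apply the shoelace (surveyor's) formula: 2A = Σ (x_i·y_{i+1} − x_{i+1}·y_i), indices taken mod 6.
Σ = (107) + (201) + (95) + (40) + (-47) + (-88) = 308
Area = |Σ|/2 = 154.
Hole:
Apply the surveyor's formula: 2A = Σ (x_i·y_{i+1} − x_{i+1}·y_i), indices taken mod 5.
Cross-terms: -23, 10, 27, 36, -36  ⇒  Σ = 14
Area = |Σ|/2 = 7.
Net area = 154 − 7 = 147.

147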